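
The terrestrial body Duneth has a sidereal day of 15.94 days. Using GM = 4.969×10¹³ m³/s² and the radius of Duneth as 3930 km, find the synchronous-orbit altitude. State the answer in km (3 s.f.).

h_sync ≈ 1.30×10⁵ km

T = 15.94 days = 1.377×10⁶ s.
A synchronous orbit has period T, so by Kepler's third law a = (μT²/4π²)^(1/3).
μT²/4π² = 4.969×10¹³ × (1.377×10⁶)² / 39.48 = 2.387×10²⁴ m³.
a = 1.337×10⁸ m = 1.3365×10⁵ km.
Altitude h = a − R = 1.3365×10⁵ − 3930 = 1.2972×10⁵ km.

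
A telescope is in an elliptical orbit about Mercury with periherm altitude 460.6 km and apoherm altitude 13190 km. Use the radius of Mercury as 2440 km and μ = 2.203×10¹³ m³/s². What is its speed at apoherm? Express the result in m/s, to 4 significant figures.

v ≈ 664.3 m/s

r_p = 2440 + 460.6 = 2900.6 km = 2.9006×10⁶ m.
r_a = 2440 + 13190 = 15630 km = 1.5630×10⁷ m.
Semi-major axis a = (r_p + r_a)/2 = 9265.3 km = 9.265×10⁶ m.
Vis-viva: v² = μ(2/r − 1/a) = 2.203×10¹³ × (1.280×10⁻⁷ − 1.079×10⁻⁷) = 4.412×10⁵ m²/s².
v = 664.3 m/s.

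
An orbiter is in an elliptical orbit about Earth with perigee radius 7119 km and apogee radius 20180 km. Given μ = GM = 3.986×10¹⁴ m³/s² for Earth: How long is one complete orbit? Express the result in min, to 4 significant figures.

Semi-major axis a = (r_p + r_a)/2 = (7119.0 + 20180)/2 = 13650 km = 1.365×10⁷ m.
By Kepler's third law T = 2π√(a³/μ) = 2π × 2.526×10³ = 1.587×10⁴ s.
= 264.5 min.

T ≈ 264.5 min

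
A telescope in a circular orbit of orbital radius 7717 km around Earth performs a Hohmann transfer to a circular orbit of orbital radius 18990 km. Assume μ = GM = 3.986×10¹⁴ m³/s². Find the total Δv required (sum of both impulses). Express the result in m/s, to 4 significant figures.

Δv_total ≈ 2482 m/s

r₁ = 7717 km = 7.717×10⁶ m.
r₂ = 18990 km = 1.899×10⁷ m.
Transfer ellipse a_t = (r₁ + r₂)/2 = 1.335×10⁷ m.
At r₁: circular v_c1 = √(μ/r₁) = 7187 m/s; transfer-perigee v_p = √[μ(2/r₁ − 1/a_t)] = 8571 m/s.
Δv₁ = v_p − v_c1 = 1384 m/s.
At r₂: circular v_c2 = √(μ/r₂) = 4581 m/s; transfer-apogee v_a = √[μ(2/r₂ − 1/a_t)] = 3483 m/s.
Δv₂ = v_c2 − v_a = 1099 m/s.
Total Δv = Δv₁ + Δv₂ = 2482 m/s.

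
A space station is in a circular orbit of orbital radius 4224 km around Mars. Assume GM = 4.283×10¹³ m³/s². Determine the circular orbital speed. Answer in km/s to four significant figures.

v ≈ 3.184 km/s

r = 4224 km = 4.224×10⁶ m.
For a circular orbit v = √(μ/r) = √(4.283×10¹³ / 4.224×10⁶) = √(1.014×10⁷) = 3184 m/s.
That is 3.184 km/s.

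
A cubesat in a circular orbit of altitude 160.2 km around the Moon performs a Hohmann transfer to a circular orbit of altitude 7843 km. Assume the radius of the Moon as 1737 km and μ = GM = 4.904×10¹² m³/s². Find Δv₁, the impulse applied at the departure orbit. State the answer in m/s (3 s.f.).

Δv ≈ 470 m/s

r₁ = 1737 + 160.2 = 1897.2 km = 1.8972×10⁶ m.
r₂ = 1737 + 7843 = 9580.0 km = 9.5800×10⁶ m.
Transfer ellipse a_t = (r₁ + r₂)/2 = 5.739×10⁶ m.
At r₁: circular v_c1 = √(μ/r₁) = 1608 m/s; transfer-perilune v_p = √[μ(2/r₁ − 1/a_t)] = 2077 m/s.
Δv₁ = v_p − v_c1 = 469.5 m/s.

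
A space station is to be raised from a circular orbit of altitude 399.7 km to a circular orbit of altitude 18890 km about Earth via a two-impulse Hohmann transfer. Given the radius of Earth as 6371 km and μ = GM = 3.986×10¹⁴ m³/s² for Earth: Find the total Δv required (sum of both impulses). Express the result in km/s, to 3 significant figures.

r₁ = 6371 + 399.7 = 6770.7 km = 6.7707×10⁶ m.
r₂ = 6371 + 18890 = 25261 km = 2.5261×10⁷ m.
Transfer ellipse a_t = (r₁ + r₂)/2 = 1.602×10⁷ m.
At r₁: circular v_c1 = √(μ/r₁) = 7673 m/s; transfer-perigee v_p = √[μ(2/r₁ − 1/a_t)] = 9636 m/s.
Δv₁ = v_p − v_c1 = 1963 m/s.
At r₂: circular v_c2 = √(μ/r₂) = 3972 m/s; transfer-apogee v_a = √[μ(2/r₂ − 1/a_t)] = 2583 m/s.
Δv₂ = v_c2 − v_a = 1390 m/s.
Total Δv = Δv₁ + Δv₂ = 3353 m/s = 3.353 km/s.

Δv_total ≈ 3.35 km/s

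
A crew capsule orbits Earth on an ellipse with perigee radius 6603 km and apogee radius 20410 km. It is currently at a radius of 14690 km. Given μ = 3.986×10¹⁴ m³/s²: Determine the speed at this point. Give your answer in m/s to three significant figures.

Semi-major axis a = (r_p + r_a)/2 = 13506 km = 1.351×10⁷ m.
Vis-viva: v² = μ(2/r − 1/a) = 3.986×10¹⁴ × (1.361×10⁻⁷ − 7.404×10⁻⁸) = 2.476×10⁷ m²/s².
v = 4976 m/s.

v ≈ 4980 m/s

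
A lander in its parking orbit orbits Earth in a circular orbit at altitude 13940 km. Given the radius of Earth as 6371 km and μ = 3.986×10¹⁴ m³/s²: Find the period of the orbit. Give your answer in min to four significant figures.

T ≈ 480.1 min

r = 6371 + 13940 = 20311 km = 2.0311×10⁷ m.
Kepler's third law: T = 2π√(r³/μ) = 2π√((2.031×10⁷)³ / 3.986×10¹⁴).
r³/μ = 2.102×10⁷ s², so T = 2π × 4.585×10³ = 2.881×10⁴ s.
Converting: 2.881×10⁴ s ÷ 60.00 = 480.1 min.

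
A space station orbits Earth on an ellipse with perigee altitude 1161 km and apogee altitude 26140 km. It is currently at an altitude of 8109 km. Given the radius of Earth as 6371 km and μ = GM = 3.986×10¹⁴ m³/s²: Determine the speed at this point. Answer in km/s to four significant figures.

v ≈ 5.928 km/s

r_p = 6371 + 1161 = 7532.0 km = 7.5320×10⁶ m.
r_a = 6371 + 26140 = 32511 km = 3.2511×10⁷ m.
r = 6371 + 8109 = 14480 km = 1.448×10⁷ m.
Semi-major axis a = (r_p + r_a)/2 = 20022 km = 2.002×10⁷ m.
Vis-viva: v² = μ(2/r − 1/a) = 3.986×10¹⁴ × (1.381×10⁻⁷ − 4.995×10⁻⁸) = 3.515×10⁷ m²/s².
v = 5928 m/s = 5.928 km/s.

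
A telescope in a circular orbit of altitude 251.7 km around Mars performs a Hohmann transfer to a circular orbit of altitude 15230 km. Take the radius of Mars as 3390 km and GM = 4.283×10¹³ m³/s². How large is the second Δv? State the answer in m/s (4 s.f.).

Δv ≈ 649.1 m/s

r₁ = 3390 + 251.7 = 3641.7 km = 3.6417×10⁶ m.
r₂ = 3390 + 15230 = 18620 km = 1.8620×10⁷ m.
Transfer ellipse a_t = (r₁ + r₂)/2 = 1.113×10⁷ m.
At r₁: circular v_c1 = √(μ/r₁) = 3429 m/s; transfer-periapsis v_p = √[μ(2/r₁ − 1/a_t)] = 4436 m/s.
At r₂: circular v_c2 = √(μ/r₂) = 1517 m/s; transfer-apoapsis v_a = √[μ(2/r₂ − 1/a_t)] = 867.5 m/s.
Δv₂ = v_c2 − v_a = 649.1 m/s.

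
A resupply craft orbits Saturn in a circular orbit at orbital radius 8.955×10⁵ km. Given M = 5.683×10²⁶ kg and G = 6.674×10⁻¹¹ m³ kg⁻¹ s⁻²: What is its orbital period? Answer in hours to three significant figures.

T ≈ 240 hours

μ = GM = 6.674×10⁻¹¹ × 5.683×10²⁶ = 3.793×10¹⁶ m³/s².
r = 8.955×10⁵ km = 8.955×10⁸ m.
Kepler's third law: T = 2π√(r³/μ) = 2π√((8.955×10⁸)³ / 3.793×10¹⁶).
r³/μ = 1.893×10¹⁰ s², so T = 2π × 1.376×10⁵ = 8.646×10⁵ s.
Converting: 8.646×10⁵ s ÷ 3600 = 240.2 hours.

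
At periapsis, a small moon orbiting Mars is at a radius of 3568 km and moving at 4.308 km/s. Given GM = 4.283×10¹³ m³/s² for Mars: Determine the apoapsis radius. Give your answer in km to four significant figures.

r_p = 3.568×10⁶ m.
Specific energy ε = v²/2 − μ/r = -2.724×10⁶ J/kg, so a = −μ/(2ε) = 7.860×10⁶ m.
The apsides satisfy r_p + r_a = 2a, so the apoapsis radius is 2a − r_p = 1.215×10⁷ m = 12152 km.

apoapsis radius ≈ 12150 km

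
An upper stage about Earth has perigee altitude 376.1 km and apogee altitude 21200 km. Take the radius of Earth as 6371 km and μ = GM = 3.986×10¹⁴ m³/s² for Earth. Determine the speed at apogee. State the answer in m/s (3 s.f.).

v ≈ 2380 m/s

r_p = 6371 + 376.1 = 6747.1 km = 6.7471×10⁶ m.
r_a = 6371 + 21200 = 27571 km = 2.7571×10⁷ m.
Semi-major axis a = (r_p + r_a)/2 = 17159 km = 1.716×10⁷ m.
Vis-viva: v² = μ(2/r − 1/a) = 3.986×10¹⁴ × (7.254×10⁻⁸ − 5.828×10⁻⁸) = 5.685×10⁶ m²/s².
v = 2384 m/s.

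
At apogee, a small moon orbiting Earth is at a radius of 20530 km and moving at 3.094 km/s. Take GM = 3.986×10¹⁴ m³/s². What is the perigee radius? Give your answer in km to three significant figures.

perigee radius ≈ 6720 km

r_a = 2.053×10⁷ m.
Specific energy ε = v²/2 − μ/r = -1.463×10⁷ J/kg, so a = −μ/(2ε) = 1.362×10⁷ m.
The apsides satisfy r_p + r_a = 2a, so the perigee radius is 2a − r_a = 6.717×10⁶ m = 6717.1 km.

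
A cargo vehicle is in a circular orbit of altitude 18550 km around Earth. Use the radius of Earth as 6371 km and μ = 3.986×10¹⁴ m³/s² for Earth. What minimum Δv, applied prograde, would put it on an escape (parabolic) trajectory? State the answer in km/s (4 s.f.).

r = 6371 + 18550 = 24921 km = 2.4921×10⁷ m.
Circular speed v_c = √(μ/r) = 3999 m/s.
Escape speed v_esc = √(2μ/r) = √2 × v_c = 5656 m/s.
Δv = v_esc − v_c = 1657 m/s = 1.657 km/s.

Δv ≈ 1.657 km/s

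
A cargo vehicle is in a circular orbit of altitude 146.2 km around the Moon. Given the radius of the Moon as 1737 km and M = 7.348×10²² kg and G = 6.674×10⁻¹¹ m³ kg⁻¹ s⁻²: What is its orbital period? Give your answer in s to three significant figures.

T ≈ 7330 s

μ = GM = 6.674×10⁻¹¹ × 7.348×10²² = 4.904×10¹² m³/s².
r = 1737 + 146.2 = 1883.2 km = 1.8832×10⁶ m.
Kepler's third law: T = 2π√(r³/μ) = 2π√((1.883×10⁶)³ / 4.904×10¹²).
r³/μ = 1.362×10⁶ s², so T = 2π × 1.167×10³ = 7.332×10³ s.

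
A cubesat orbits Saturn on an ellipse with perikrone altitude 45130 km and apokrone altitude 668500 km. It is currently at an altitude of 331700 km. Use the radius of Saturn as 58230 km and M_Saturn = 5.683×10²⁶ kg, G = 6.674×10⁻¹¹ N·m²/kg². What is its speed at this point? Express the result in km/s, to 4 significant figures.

v ≈ 10.16 km/s

μ = GM = 6.674×10⁻¹¹ × 5.683×10²⁶ = 3.793×10¹⁶ m³/s².
r_p = 58230 + 45130 = 103360 km = 1.0336×10⁸ m.
r_a = 58230 + 668500 = 726730 km = 7.2673×10⁸ m.
r = 58230 + 331700 = 3.8993×10⁵ km = 3.899×10⁸ m.
Semi-major axis a = (r_p + r_a)/2 = 4.1504×10⁵ km = 4.150×10⁸ m.
Vis-viva: v² = μ(2/r − 1/a) = 3.793×10¹⁶ × (5.129×10⁻⁹ − 2.409×10⁻⁹) = 1.032×10⁸ m²/s².
v = 10160 m/s = 10.16 km/s.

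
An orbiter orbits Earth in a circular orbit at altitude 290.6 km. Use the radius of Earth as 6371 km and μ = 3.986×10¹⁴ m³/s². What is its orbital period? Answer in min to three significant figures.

T ≈ 90.2 min

r = 6371 + 290.6 = 6661.6 km = 6.6616×10⁶ m.
Kepler's third law: T = 2π√(r³/μ) = 2π√((6.662×10⁶)³ / 3.986×10¹⁴).
r³/μ = 7.416×10⁵ s², so T = 2π × 8.612×10² = 5.411×10³ s.
Converting: 5.411×10³ s ÷ 60.00 = 90.18 min.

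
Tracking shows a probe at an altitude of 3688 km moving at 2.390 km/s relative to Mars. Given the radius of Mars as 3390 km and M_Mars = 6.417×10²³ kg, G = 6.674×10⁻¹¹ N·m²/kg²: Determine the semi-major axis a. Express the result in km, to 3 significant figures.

μ = GM = 6.674×10⁻¹¹ × 6.417×10²³ = 4.283×10¹³ m³/s².
r = 3390 + 3688 = 7078.0 km = 7.078×10⁶ m.
Vis-viva rearranged: 1/a = 2/r − v²/μ = 2.826×10⁻⁷ − 1.334×10⁻⁷ = 1.492×10⁻⁷ m⁻¹.
a = 6.703×10⁶ m = 6702.9 km.

a ≈ 6700 km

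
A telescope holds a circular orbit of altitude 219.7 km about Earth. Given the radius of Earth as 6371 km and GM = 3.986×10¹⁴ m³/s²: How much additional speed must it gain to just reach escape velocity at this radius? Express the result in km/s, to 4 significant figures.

Δv ≈ 3.221 km/s

r = 6371 + 219.7 = 6590.7 km = 6.5907×10⁶ m.
Circular speed v_c = √(μ/r) = 7777 m/s.
Escape speed v_esc = √(2μ/r) = √2 × v_c = 11000 m/s.
Δv = v_esc − v_c = 3221 m/s = 3.221 km/s.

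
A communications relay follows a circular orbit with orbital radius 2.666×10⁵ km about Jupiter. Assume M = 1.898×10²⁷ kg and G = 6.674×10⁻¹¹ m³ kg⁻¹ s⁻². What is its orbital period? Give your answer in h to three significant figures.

T ≈ 21.3 h

μ = GM = 6.674×10⁻¹¹ × 1.898×10²⁷ = 1.267×10¹⁷ m³/s².
r = 2.666×10⁵ km = 2.666×10⁸ m.
Kepler's third law: T = 2π√(r³/μ) = 2π√((2.666×10⁸)³ / 1.267×10¹⁷).
r³/μ = 1.496×10⁸ s², so T = 2π × 1.223×10⁴ = 7.685×10⁴ s.
Converting: 7.685×10⁴ s ÷ 3600 = 21.35 h.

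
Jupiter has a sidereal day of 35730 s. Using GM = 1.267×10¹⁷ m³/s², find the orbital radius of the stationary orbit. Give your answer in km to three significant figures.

r_sync ≈ 1.60×10⁵ km

A synchronous orbit has period T, so by Kepler's third law a = (μT²/4π²)^(1/3).
μT²/4π² = 1.267×10¹⁷ × (3.573×10⁴)² / 39.48 = 4.097×10²⁴ m³.
a = 1.600×10⁸ m = 1.6002×10⁵ km.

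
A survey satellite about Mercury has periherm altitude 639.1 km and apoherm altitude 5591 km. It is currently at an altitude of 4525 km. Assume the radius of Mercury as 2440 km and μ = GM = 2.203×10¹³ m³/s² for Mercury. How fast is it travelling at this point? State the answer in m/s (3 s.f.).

r_p = 2440 + 639.1 = 3079.1 km = 3.0791×10⁶ m.
r_a = 2440 + 5591 = 8031.0 km = 8.0310×10⁶ m.
r = 2440 + 4525 = 6965.0 km = 6.965×10⁶ m.
Semi-major axis a = (r_p + r_a)/2 = 5555.1 km = 5.555×10⁶ m.
Vis-viva: v² = μ(2/r − 1/a) = 2.203×10¹³ × (2.872×10⁻⁷ − 1.800×10⁻⁷) = 2.360×10⁶ m²/s².
v = 1536 m/s.

v ≈ 1540 m/s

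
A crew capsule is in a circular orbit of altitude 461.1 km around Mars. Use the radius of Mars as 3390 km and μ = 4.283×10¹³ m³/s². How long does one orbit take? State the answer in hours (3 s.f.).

T ≈ 2.02 hours

r = 3390 + 461.1 = 3851.1 km = 3.8511×10⁶ m.
Kepler's third law: T = 2π√(r³/μ) = 2π√((3.851×10⁶)³ / 4.283×10¹³).
r³/μ = 1.334×10⁶ s², so T = 2π × 1.155×10³ = 7.256×10³ s.
Converting: 7.256×10³ s ÷ 3600 = 2.015 hours.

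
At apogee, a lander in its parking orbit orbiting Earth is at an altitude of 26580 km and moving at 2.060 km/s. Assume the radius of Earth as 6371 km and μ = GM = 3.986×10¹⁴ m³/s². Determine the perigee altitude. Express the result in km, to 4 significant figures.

r_a = 6371 + 26580 = 32951 km = 3.295×10⁷ m.
Specific energy ε = v²/2 − μ/r = -9.975×10⁶ J/kg, so a = −μ/(2ε) = 1.998×10⁷ m.
The apsides satisfy r_p + r_a = 2a, so the perigee radius is 2a − r_a = 7.009×10⁶ m = 7009.1 km.
Perigee altitude = 7009.1 − 6371 = 638.10 km.

perigee altitude ≈ 638.1 km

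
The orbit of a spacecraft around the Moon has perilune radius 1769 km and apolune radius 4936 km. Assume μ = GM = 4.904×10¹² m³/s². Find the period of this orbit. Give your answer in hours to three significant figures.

T ≈ 4.84 hours

Semi-major axis a = (r_p + r_a)/2 = (1769.0 + 4936.0)/2 = 3352.5 km = 3.352×10⁶ m.
By Kepler's third law T = 2π√(a³/μ) = 2π × 2.772×10³ = 1.742×10⁴ s.
= 4.838 hours.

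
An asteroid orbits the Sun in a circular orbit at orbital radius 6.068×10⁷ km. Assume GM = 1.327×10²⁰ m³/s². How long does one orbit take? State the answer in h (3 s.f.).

r = 6.068×10⁷ km = 6.068×10¹⁰ m.
Kepler's third law: T = 2π√(r³/μ) = 2π√((6.068×10¹⁰)³ / 1.327×10²⁰).
r³/μ = 1.684×10¹² s², so T = 2π × 1.298×10⁶ = 8.153×10⁶ s.
Converting: 8.153×10⁶ s ÷ 3600 = 2265 h.

T ≈ 2260 h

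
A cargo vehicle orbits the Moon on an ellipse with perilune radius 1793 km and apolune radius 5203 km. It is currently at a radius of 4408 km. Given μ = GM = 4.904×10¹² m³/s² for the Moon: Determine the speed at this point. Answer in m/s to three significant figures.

v ≈ 907 m/s

Semi-major axis a = (r_p + r_a)/2 = 3498.0 km = 3.498×10⁶ m.
Vis-viva: v² = μ(2/r − 1/a) = 4.904×10¹² × (4.537×10⁻⁷ − 2.859×10⁻⁷) = 8.231×10⁵ m²/s².
v = 907.2 m/s.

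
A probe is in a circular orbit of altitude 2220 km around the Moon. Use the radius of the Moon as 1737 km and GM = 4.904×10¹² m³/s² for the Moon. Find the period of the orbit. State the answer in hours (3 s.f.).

r = 1737 + 2220 = 3957.0 km = 3.9570×10⁶ m.
Kepler's third law: T = 2π√(r³/μ) = 2π√((3.957×10⁶)³ / 4.904×10¹²).
r³/μ = 1.263×10⁷ s², so T = 2π × 3.554×10³ = 2.233×10⁴ s.
Converting: 2.233×10⁴ s ÷ 3600 = 6.204 hours.

T ≈ 6.20 hours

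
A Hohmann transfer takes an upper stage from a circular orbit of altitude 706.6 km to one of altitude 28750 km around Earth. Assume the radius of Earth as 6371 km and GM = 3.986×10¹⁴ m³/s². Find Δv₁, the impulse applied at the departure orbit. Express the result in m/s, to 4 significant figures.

r₁ = 6371 + 706.6 = 7077.6 km = 7.0776×10⁶ m.
r₂ = 6371 + 28750 = 35121 km = 3.5121×10⁷ m.
Transfer ellipse a_t = (r₁ + r₂)/2 = 2.110×10⁷ m.
At r₁: circular v_c1 = √(μ/r₁) = 7505 m/s; transfer-perigee v_p = √[μ(2/r₁ − 1/a_t)] = 9682 m/s.
Δv₁ = v_p − v_c1 = 2178 m/s.

Δv ≈ 2178 m/s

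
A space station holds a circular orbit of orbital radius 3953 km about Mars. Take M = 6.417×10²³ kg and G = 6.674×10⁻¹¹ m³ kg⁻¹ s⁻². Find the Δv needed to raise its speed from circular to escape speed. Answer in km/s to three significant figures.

Δv ≈ 1.36 km/s

μ = GM = 6.674×10⁻¹¹ × 6.417×10²³ = 4.283×10¹³ m³/s².
r = 3953 km = 3.953×10⁶ m.
Circular speed v_c = √(μ/r) = 3292 m/s.
Escape speed v_esc = √(2μ/r) = √2 × v_c = 4655 m/s.
Δv = v_esc − v_c = 1363 m/s = 1.363 km/s.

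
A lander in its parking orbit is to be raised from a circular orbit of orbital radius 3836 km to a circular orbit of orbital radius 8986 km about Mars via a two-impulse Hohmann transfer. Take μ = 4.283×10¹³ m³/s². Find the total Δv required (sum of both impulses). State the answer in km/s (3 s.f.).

r₁ = 3836 km = 3.836×10⁶ m.
r₂ = 8986 km = 8.986×10⁶ m.
Transfer ellipse a_t = (r₁ + r₂)/2 = 6.411×10⁶ m.
At r₁: circular v_c1 = √(μ/r₁) = 3341 m/s; transfer-periapsis v_p = √[μ(2/r₁ − 1/a_t)] = 3956 m/s.
Δv₁ = v_p − v_c1 = 614.5 m/s.
At r₂: circular v_c2 = √(μ/r₂) = 2183 m/s; transfer-apoapsis v_a = √[μ(2/r₂ − 1/a_t)] = 1689 m/s.
Δv₂ = v_c2 − v_a = 494.4 m/s.
Total Δv = Δv₁ + Δv₂ = 1109 m/s = 1.109 km/s.

Δv_total ≈ 1.11 km/s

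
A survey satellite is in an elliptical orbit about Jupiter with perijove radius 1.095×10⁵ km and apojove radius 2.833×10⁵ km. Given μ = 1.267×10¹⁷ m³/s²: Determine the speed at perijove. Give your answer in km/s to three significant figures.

Semi-major axis a = (r_p + r_a)/2 = 1.9640×10⁵ km = 1.964×10⁸ m.
Vis-viva: v² = μ(2/r − 1/a) = 1.267×10¹⁷ × (1.826×10⁻⁸ − 5.092×10⁻⁹) = 1.669×10⁹ m²/s².
v = 40850 m/s = 40.85 km/s.

v ≈ 40.9 km/s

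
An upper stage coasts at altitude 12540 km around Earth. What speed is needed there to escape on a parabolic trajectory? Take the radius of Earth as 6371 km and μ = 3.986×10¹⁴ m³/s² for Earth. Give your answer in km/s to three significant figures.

r = 6371 + 12540 = 18911 km = 1.8911×10⁷ m.
Escape speed v_esc = √(2μ/r) = √(2 × 3.986×10¹⁴ / 1.891×10⁷) = √(4.216×10⁷) = 6493 m/s.
= 6.493 km/s.

v_esc ≈ 6.49 km/s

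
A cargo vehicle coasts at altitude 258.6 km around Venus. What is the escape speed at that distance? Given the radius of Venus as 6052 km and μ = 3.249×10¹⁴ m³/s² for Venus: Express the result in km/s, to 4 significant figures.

r = 6052 + 258.6 = 6310.6 km = 6.3106×10⁶ m.
Escape speed v_esc = √(2μ/r) = √(2 × 3.249×10¹⁴ / 6.311×10⁶) = √(1.030×10⁸) = 10150 m/s.
= 10.15 km/s.

v_esc ≈ 10.15 km/s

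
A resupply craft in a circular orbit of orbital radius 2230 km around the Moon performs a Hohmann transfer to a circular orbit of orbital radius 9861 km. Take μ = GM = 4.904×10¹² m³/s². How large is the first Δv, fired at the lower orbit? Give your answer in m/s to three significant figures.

r₁ = 2230 km = 2.230×10⁶ m.
r₂ = 9861 km = 9.861×10⁶ m.
Transfer ellipse a_t = (r₁ + r₂)/2 = 6.046×10⁶ m.
At r₁: circular v_c1 = √(μ/r₁) = 1483 m/s; transfer-perilune v_p = √[μ(2/r₁ − 1/a_t)] = 1894 m/s.
Δv₁ = v_p − v_c1 = 411.0 m/s.

Δv ≈ 411 m/s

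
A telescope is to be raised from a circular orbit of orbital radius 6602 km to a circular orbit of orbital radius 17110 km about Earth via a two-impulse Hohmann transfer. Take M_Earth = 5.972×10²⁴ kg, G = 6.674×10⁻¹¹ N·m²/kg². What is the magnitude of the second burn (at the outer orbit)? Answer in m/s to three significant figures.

Δv ≈ 1220 m/s

μ = GM = 6.674×10⁻¹¹ × 5.972×10²⁴ = 3.986×10¹⁴ m³/s².
r₁ = 6602 km = 6.602×10⁶ m.
r₂ = 17110 km = 1.711×10⁷ m.
Transfer ellipse a_t = (r₁ + r₂)/2 = 1.186×10⁷ m.
At r₁: circular v_c1 = √(μ/r₁) = 7770 m/s; transfer-perigee v_p = √[μ(2/r₁ − 1/a_t)] = 9334 m/s.
At r₂: circular v_c2 = √(μ/r₂) = 4826 m/s; transfer-apogee v_a = √[μ(2/r₂ − 1/a_t)] = 3602 m/s.
Δv₂ = v_c2 − v_a = 1225 m/s.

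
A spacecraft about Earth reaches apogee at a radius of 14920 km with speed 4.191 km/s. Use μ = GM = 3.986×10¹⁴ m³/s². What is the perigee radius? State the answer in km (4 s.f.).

perigee radius ≈ 7306 km

r_a = 1.492×10⁷ m.
Specific energy ε = v²/2 − μ/r = -1.793×10⁷ J/kg, so a = −μ/(2ε) = 1.111×10⁷ m.
The apsides satisfy r_p + r_a = 2a, so the perigee radius is 2a − r_a = 7.306×10⁶ m = 7306.5 km.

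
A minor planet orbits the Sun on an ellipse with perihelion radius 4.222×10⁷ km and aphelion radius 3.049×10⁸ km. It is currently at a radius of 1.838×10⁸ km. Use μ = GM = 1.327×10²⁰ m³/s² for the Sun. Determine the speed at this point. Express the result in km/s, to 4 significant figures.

Semi-major axis a = (r_p + r_a)/2 = 1.7356×10⁸ km = 1.736×10¹¹ m.
Vis-viva: v² = μ(2/r − 1/a) = 1.327×10²⁰ × (1.088×10⁻¹¹ − 5.762×10⁻¹²) = 6.794×10⁸ m²/s².
v = 26060 m/s = 26.06 km/s.

v ≈ 26.06 km/s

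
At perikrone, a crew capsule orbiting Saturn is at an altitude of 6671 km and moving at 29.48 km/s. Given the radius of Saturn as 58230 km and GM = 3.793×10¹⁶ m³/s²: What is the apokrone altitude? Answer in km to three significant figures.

apokrone altitude ≈ 1.30×10⁵ km

r_p = 58230 + 6671 = 64901 km = 6.490×10⁷ m.
Specific energy ε = v²/2 − μ/r = -1.499×10⁸ J/kg, so a = −μ/(2ε) = 1.265×10⁸ m.
The apsides satisfy r_p + r_a = 2a, so the apokrone radius is 2a − r_p = 1.881×10⁸ m = 1.8815×10⁵ km.
Apokrone altitude = 1.8815×10⁵ − 58230 = 1.2992×10⁵ km.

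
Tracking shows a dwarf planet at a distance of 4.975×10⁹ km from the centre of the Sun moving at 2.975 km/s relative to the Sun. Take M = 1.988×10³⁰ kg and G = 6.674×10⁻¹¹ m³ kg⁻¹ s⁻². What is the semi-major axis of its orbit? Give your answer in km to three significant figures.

μ = GM = 6.674×10⁻¹¹ × 1.988×10³⁰ = 1.327×10²⁰ m³/s².
r = 4.975×10¹² m.
Vis-viva rearranged: 1/a = 2/r − v²/μ = 4.020×10⁻¹³ − 6.671×10⁻¹⁴ = 3.353×10⁻¹³ m⁻¹.
a = 2.982×10¹² m = 2.9824×10⁹ km.

a ≈ 2.98×10⁹ km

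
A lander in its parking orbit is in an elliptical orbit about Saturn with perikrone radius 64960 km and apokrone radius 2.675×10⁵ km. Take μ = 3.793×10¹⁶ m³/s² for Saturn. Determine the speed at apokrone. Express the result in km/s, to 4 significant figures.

Semi-major axis a = (r_p + r_a)/2 = 1.6623×10⁵ km = 1.662×10⁸ m.
Vis-viva: v² = μ(2/r − 1/a) = 3.793×10¹⁶ × (7.477×10⁻⁹ − 6.016×10⁻⁹) = 5.541×10⁷ m²/s².
v = 7444 m/s = 7.444 km/s.

v ≈ 7.444 km/s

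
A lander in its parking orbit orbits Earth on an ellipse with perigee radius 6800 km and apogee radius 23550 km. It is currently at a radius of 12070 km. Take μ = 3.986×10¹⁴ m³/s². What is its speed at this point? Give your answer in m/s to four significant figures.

Semi-major axis a = (r_p + r_a)/2 = 15175 km = 1.518×10⁷ m.
Vis-viva: v² = μ(2/r − 1/a) = 3.986×10¹⁴ × (1.657×10⁻⁷ − 6.590×10⁻⁸) = 3.978×10⁷ m²/s².
v = 6307 m/s.

v ≈ 6307 m/s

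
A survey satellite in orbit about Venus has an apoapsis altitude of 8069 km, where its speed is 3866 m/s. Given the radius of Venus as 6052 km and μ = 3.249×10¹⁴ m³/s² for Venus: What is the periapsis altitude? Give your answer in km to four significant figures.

r_a = 6052 + 8069 = 14121 km = 1.412×10⁷ m.
Specific energy ε = v²/2 − μ/r = -1.554×10⁷ J/kg, so a = −μ/(2ε) = 1.046×10⁷ m.
The apsides satisfy r_p + r_a = 2a, so the periapsis radius is 2a − r_a = 6.793×10⁶ m = 6792.7 km.
Periapsis altitude = 6792.7 − 6052 = 740.65 km.

periapsis altitude ≈ 740.7 km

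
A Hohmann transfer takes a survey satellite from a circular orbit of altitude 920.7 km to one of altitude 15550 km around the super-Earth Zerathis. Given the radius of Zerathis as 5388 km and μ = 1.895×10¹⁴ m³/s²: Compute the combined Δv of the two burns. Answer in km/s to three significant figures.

Δv_total ≈ 2.28 km/s

r₁ = 5388 + 920.7 = 6308.7 km = 6.3087×10⁶ m.
r₂ = 5388 + 15550 = 20938 km = 2.0938×10⁷ m.
Transfer ellipse a_t = (r₁ + r₂)/2 = 1.362×10⁷ m.
At r₁: circular v_c1 = √(μ/r₁) = 5481 m/s; transfer-periapsis v_p = √[μ(2/r₁ − 1/a_t)] = 6795 m/s.
Δv₁ = v_p − v_c1 = 1314 m/s.
At r₂: circular v_c2 = √(μ/r₂) = 3008 m/s; transfer-apoapsis v_a = √[μ(2/r₂ − 1/a_t)] = 2047 m/s.
Δv₂ = v_c2 − v_a = 961.2 m/s.
Total Δv = Δv₁ + Δv₂ = 2275 m/s = 2.275 km/s.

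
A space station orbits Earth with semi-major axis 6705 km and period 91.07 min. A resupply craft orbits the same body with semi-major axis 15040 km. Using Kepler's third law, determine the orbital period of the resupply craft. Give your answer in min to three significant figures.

Kepler's third law: T² ∝ a³, so T₂ = T₁ (a₂/a₁)^(3/2).
a₂/a₁ = 2.243, (a₂/a₁)^(3/2) = 3.359.
T₂ = 91.07 × 3.359 = 305.9 min.

T₂ ≈ 306 min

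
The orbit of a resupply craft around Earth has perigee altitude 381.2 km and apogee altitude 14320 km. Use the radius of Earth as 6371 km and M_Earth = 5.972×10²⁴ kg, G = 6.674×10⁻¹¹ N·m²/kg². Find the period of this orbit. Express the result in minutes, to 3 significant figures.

μ = GM = 6.674×10⁻¹¹ × 5.972×10²⁴ = 3.986×10¹⁴ m³/s².
r_p = 6371 + 381.2 = 6752.2 km = 6.7522×10⁶ m.
r_a = 6371 + 14320 = 20691 km = 2.0691×10⁷ m.
Semi-major axis a = (r_p + r_a)/2 = (6752.2 + 20691)/2 = 13722 km = 1.372×10⁷ m.
By Kepler's third law T = 2π√(a³/μ) = 2π × 2.546×10³ = 1.600×10⁴ s.
= 266.6 minutes.

T ≈ 267 minutes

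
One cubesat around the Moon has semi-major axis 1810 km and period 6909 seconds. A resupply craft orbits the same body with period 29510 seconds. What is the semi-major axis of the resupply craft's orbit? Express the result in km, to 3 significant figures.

a₂ ≈ 4760 km

Kepler's third law: a³ ∝ T², so a₂ = a₁ (T₂/T₁)^(2/3).
T₂/T₁ = 4.271, (T₂/T₁)^(2/3) = 2.633.
a₂ = 1810 × 2.633 = 4765 km.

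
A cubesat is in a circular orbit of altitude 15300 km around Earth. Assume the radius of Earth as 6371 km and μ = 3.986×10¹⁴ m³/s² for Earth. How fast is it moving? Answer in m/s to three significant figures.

v ≈ 4290 m/s

r = 6371 + 15300 = 21671 km = 2.1671×10⁷ m.
For a circular orbit v = √(μ/r) = √(3.986×10¹⁴ / 2.167×10⁷) = √(1.839×10⁷) = 4289 m/s.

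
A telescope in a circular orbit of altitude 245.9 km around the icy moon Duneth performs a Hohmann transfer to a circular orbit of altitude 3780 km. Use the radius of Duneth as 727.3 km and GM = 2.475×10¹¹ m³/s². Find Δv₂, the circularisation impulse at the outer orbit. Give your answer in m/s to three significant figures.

r₁ = 727.3 + 245.9 = 973.20 km = 9.7320×10⁵ m.
r₂ = 727.3 + 3780 = 4507.3 km = 4.5073×10⁶ m.
Transfer ellipse a_t = (r₁ + r₂)/2 = 2.740×10⁶ m.
At r₁: circular v_c1 = √(μ/r₁) = 504.3 m/s; transfer-periapsis v_p = √[μ(2/r₁ − 1/a_t)] = 646.8 m/s.
At r₂: circular v_c2 = √(μ/r₂) = 234.3 m/s; transfer-apoapsis v_a = √[μ(2/r₂ − 1/a_t)] = 139.6 m/s.
Δv₂ = v_c2 − v_a = 94.68 m/s.

Δv ≈ 94.7 m/s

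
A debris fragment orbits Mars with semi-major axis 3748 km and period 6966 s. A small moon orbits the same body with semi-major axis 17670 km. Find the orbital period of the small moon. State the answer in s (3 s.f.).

T₂ ≈ 71300 s

Kepler's third law: T² ∝ a³, so T₂ = T₁ (a₂/a₁)^(3/2).
a₂/a₁ = 4.715, (a₂/a₁)^(3/2) = 10.24.
T₂ = 6966 × 10.24 = 71310 s.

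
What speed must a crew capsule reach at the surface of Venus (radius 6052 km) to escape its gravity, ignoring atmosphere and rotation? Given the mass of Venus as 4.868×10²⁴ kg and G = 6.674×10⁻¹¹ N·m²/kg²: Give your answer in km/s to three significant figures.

μ = GM = 6.674×10⁻¹¹ × 4.868×10²⁴ = 3.249×10¹⁴ m³/s².
r = R = 6.052×10⁶ m.
Escape speed v_esc = √(2μ/r) = √(2 × 3.249×10¹⁴ / 6.052×10⁶) = √(1.074×10⁸) = 10360 m/s.
= 10.36 km/s.

v_esc ≈ 10.4 km/s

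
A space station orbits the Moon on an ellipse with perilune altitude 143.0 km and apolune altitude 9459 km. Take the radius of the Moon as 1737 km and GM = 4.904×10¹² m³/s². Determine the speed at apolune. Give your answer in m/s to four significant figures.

v ≈ 354.9 m/s

r_p = 1737 + 143.0 = 1880.0 km = 1.8800×10⁶ m.
r_a = 1737 + 9459 = 11196 km = 1.1196×10⁷ m.
Semi-major axis a = (r_p + r_a)/2 = 6538.0 km = 6.538×10⁶ m.
Vis-viva: v² = μ(2/r − 1/a) = 4.904×10¹² × (1.786×10⁻⁷ − 1.530×10⁻⁷) = 1.260×10⁵ m²/s².
v = 354.9 m/s.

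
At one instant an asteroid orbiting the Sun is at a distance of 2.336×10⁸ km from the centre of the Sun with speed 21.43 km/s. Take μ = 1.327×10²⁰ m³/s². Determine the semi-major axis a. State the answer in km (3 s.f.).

r = 2.336×10¹¹ m.
Specific orbital energy ε = v²/2 − μ/r = (21430)²/2 − 1.327×10²⁰/2.336×10¹¹ = -3.384×10⁸ J/kg.
Since ε = −μ/(2a), a = −μ/(2ε) = 1.960×10¹¹ m = 1.9605×10⁸ km.

a ≈ 1.96×10⁸ km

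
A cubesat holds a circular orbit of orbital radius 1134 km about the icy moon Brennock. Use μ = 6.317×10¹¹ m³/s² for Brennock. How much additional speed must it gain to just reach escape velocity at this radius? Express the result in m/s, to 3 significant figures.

r = 1134 km = 1.134×10⁶ m.
Circular speed v_c = √(μ/r) = 746.4 m/s.
Escape speed v_esc = √(2μ/r) = √2 × v_c = 1056 m/s.
Δv = v_esc − v_c = 309.2 m/s.

Δv ≈ 309 m/s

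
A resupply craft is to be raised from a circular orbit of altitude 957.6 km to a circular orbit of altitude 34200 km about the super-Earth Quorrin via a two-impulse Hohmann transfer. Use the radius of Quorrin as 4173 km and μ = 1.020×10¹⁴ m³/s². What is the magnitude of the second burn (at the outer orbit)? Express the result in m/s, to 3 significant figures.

r₁ = 4173 + 957.6 = 5130.6 km = 5.1306×10⁶ m.
r₂ = 4173 + 34200 = 38373 km = 3.8373×10⁷ m.
Transfer ellipse a_t = (r₁ + r₂)/2 = 2.175×10⁷ m.
At r₁: circular v_c1 = √(μ/r₁) = 4459 m/s; transfer-periapsis v_p = √[μ(2/r₁ − 1/a_t)] = 5922 m/s.
At r₂: circular v_c2 = √(μ/r₂) = 1630 m/s; transfer-apoapsis v_a = √[μ(2/r₂ − 1/a_t)] = 791.8 m/s.
Δv₂ = v_c2 − v_a = 838.6 m/s.

Δv ≈ 839 m/s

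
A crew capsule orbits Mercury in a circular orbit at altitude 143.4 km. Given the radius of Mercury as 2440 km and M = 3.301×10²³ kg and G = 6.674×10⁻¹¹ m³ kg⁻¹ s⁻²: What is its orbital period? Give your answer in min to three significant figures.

μ = GM = 6.674×10⁻¹¹ × 3.301×10²³ = 2.203×10¹³ m³/s².
r = 2440 + 143.4 = 2583.4 km = 2.5834×10⁶ m.
Kepler's third law: T = 2π√(r³/μ) = 2π√((2.583×10⁶)³ / 2.203×10¹³).
r³/μ = 7.826×10⁵ s², so T = 2π × 8.847×10² = 5.558×10³ s.
Converting: 5.558×10³ s ÷ 60.00 = 92.64 min.

T ≈ 92.6 min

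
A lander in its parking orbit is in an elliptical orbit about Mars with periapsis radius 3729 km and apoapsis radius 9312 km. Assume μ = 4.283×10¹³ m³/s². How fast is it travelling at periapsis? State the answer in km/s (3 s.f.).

Semi-major axis a = (r_p + r_a)/2 = 6520.5 km = 6.520×10⁶ m.
Vis-viva: v² = μ(2/r − 1/a) = 4.283×10¹³ × (5.363×10⁻⁷ − 1.534×10⁻⁷) = 1.640×10⁷ m²/s².
v = 4050 m/s = 4.050 km/s.

v ≈ 4.05 km/s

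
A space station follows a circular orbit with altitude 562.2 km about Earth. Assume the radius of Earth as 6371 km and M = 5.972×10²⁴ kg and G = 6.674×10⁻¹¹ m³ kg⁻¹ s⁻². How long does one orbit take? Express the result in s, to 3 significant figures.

μ = GM = 6.674×10⁻¹¹ × 5.972×10²⁴ = 3.986×10¹⁴ m³/s².
r = 6371 + 562.2 = 6933.2 km = 6.9332×10⁶ m.
Kepler's third law: T = 2π√(r³/μ) = 2π√((6.933×10⁶)³ / 3.986×10¹⁴).
r³/μ = 8.362×10⁵ s², so T = 2π × 9.144×10² = 5.745×10³ s.

T ≈ 5750 s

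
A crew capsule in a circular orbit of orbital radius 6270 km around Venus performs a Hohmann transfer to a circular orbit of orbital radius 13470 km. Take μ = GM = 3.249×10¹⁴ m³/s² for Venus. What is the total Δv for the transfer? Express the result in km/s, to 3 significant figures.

Δv_total ≈ 2.21 km/s

r₁ = 6270 km = 6.270×10⁶ m.
r₂ = 13470 km = 1.347×10⁷ m.
Transfer ellipse a_t = (r₁ + r₂)/2 = 9.870×10⁶ m.
At r₁: circular v_c1 = √(μ/r₁) = 7198 m/s; transfer-periapsis v_p = √[μ(2/r₁ − 1/a_t)] = 8409 m/s.
Δv₁ = v_p − v_c1 = 1211 m/s.
At r₂: circular v_c2 = √(μ/r₂) = 4911 m/s; transfer-apoapsis v_a = √[μ(2/r₂ − 1/a_t)] = 3914 m/s.
Δv₂ = v_c2 − v_a = 996.8 m/s.
Total Δv = Δv₁ + Δv₂ = 2208 m/s = 2.208 km/s.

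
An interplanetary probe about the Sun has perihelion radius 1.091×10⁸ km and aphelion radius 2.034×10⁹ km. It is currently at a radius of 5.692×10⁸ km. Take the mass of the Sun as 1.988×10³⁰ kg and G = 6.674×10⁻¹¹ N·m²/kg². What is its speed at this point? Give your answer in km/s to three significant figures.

v ≈ 18.5 km/s

μ = GM = 6.674×10⁻¹¹ × 1.988×10³⁰ = 1.327×10²⁰ m³/s².
Semi-major axis a = (r_p + r_a)/2 = 1.0716×10⁹ km = 1.072×10¹² m.
Vis-viva: v² = μ(2/r − 1/a) = 1.327×10²⁰ × (3.514×10⁻¹² − 9.332×10⁻¹³) = 3.424×10⁸ m²/s².
v = 18500 m/s = 18.50 km/s.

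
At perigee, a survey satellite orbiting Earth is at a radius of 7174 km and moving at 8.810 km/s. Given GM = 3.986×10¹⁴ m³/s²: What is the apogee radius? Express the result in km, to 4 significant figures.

apogee radius ≈ 16620 km

r_p = 7.174×10⁶ m.
Specific energy ε = v²/2 − μ/r = -1.675×10⁷ J/kg, so a = −μ/(2ε) = 1.190×10⁷ m.
The apsides satisfy r_p + r_a = 2a, so the apogee radius is 2a − r_p = 1.662×10⁷ m = 16618 km.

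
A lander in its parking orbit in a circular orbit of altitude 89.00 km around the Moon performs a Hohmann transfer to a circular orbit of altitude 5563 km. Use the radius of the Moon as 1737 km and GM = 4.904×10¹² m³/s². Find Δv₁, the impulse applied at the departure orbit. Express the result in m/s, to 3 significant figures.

r₁ = 1737 + 89.00 = 1826.0 km = 1.8260×10⁶ m.
r₂ = 1737 + 5563 = 7300.0 km = 7.3000×10⁶ m.
Transfer ellipse a_t = (r₁ + r₂)/2 = 4.563×10⁶ m.
At r₁: circular v_c1 = √(μ/r₁) = 1639 m/s; transfer-perilune v_p = √[μ(2/r₁ − 1/a_t)] = 2073 m/s.
Δv₁ = v_p − v_c1 = 434.0 m/s.

Δv ≈ 434 m/s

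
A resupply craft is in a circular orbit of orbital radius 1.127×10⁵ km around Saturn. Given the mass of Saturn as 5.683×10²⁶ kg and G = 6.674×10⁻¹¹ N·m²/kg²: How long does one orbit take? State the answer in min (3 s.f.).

μ = GM = 6.674×10⁻¹¹ × 5.683×10²⁶ = 3.793×10¹⁶ m³/s².
r = 1.127×10⁵ km = 1.127×10⁸ m.
Kepler's third law: T = 2π√(r³/μ) = 2π√((1.127×10⁸)³ / 3.793×10¹⁶).
r³/μ = 3.774×10⁷ s², so T = 2π × 6.143×10³ = 3.860×10⁴ s.
Converting: 3.860×10⁴ s ÷ 60.00 = 643.3 min.

T ≈ 643 min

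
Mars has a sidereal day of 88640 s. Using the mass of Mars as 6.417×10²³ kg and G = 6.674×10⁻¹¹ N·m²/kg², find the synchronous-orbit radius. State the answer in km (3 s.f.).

r_sync ≈ 20400 km

μ = GM = 6.674×10⁻¹¹ × 6.417×10²³ = 4.283×10¹³ m³/s².
A synchronous orbit has period T, so by Kepler's third law a = (μT²/4π²)^(1/3).
μT²/4π² = 4.283×10¹³ × (8.864×10⁴)² / 39.48 = 8.524×10²¹ m³.
a = 2.043×10⁷ m = 20427 km.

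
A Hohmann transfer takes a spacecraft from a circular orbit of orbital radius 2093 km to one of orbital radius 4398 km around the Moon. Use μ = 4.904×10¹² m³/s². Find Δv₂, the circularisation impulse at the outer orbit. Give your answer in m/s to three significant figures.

Δv ≈ 208 m/s

r₁ = 2093 km = 2.093×10⁶ m.
r₂ = 4398 km = 4.398×10⁶ m.
Transfer ellipse a_t = (r₁ + r₂)/2 = 3.246×10⁶ m.
At r₁: circular v_c1 = √(μ/r₁) = 1531 m/s; transfer-perilune v_p = √[μ(2/r₁ − 1/a_t)] = 1782 m/s.
At r₂: circular v_c2 = √(μ/r₂) = 1056 m/s; transfer-apolune v_a = √[μ(2/r₂ − 1/a_t)] = 848.0 m/s.
Δv₂ = v_c2 − v_a = 208.0 m/s.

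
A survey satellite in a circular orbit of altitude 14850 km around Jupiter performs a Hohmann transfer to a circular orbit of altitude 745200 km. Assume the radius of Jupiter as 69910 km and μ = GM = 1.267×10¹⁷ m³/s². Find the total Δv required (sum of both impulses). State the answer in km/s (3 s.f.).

r₁ = 69910 + 14850 = 84760 km = 8.4760×10⁷ m.
r₂ = 69910 + 745200 = 815110 km = 8.1511×10⁸ m.
Transfer ellipse a_t = (r₁ + r₂)/2 = 4.499×10⁸ m.
At r₁: circular v_c1 = √(μ/r₁) = 38660 m/s; transfer-perijove v_p = √[μ(2/r₁ − 1/a_t)] = 52040 m/s.
Δv₁ = v_p − v_c1 = 13380 m/s.
At r₂: circular v_c2 = √(μ/r₂) = 12470 m/s; transfer-apojove v_a = √[μ(2/r₂ − 1/a_t)] = 5411 m/s.
Δv₂ = v_c2 − v_a = 7056 m/s.
Total Δv = Δv₁ + Δv₂ = 20430 m/s = 20.43 km/s.

Δv_total ≈ 20.4 km/s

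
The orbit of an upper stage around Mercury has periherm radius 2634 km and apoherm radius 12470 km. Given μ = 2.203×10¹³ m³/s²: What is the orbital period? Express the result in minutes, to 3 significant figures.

T ≈ 463 minutes

Semi-major axis a = (r_p + r_a)/2 = (2634.0 + 12470)/2 = 7552.0 km = 7.552×10⁶ m.
By Kepler's third law T = 2π√(a³/μ) = 2π × 4.422×10³ = 2.778×10⁴ s.
= 463.0 minutes.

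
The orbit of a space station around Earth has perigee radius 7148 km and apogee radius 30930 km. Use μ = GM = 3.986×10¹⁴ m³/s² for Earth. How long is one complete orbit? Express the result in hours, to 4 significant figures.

T ≈ 7.262 hours

Semi-major axis a = (r_p + r_a)/2 = (7148.0 + 30930)/2 = 19039 km = 1.904×10⁷ m.
By Kepler's third law T = 2π√(a³/μ) = 2π × 4.161×10³ = 2.614×10⁴ s.
= 7.262 hours.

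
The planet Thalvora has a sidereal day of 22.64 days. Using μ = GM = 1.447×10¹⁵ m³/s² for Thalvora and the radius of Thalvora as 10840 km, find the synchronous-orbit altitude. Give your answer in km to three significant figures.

h_sync ≈ 5.09×10⁵ km

T = 22.64 days = 1.956×10⁶ s.
A synchronous orbit has period T, so by Kepler's third law a = (μT²/4π²)^(1/3).
μT²/4π² = 1.447×10¹⁵ × (1.956×10⁶)² / 39.48 = 1.402×10²⁶ m³.
a = 5.196×10⁸ m = 5.1955×10⁵ km.
Altitude h = a − R = 5.1955×10⁵ − 10840 = 5.0871×10⁵ km.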